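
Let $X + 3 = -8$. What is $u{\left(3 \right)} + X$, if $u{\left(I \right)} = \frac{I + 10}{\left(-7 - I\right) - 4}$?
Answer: $- \frac{167}{14} \approx -11.929$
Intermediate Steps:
$X = -11$ ($X = -3 - 8 = -11$)
$u{\left(I \right)} = \frac{10 + I}{-11 - I}$
$u{\left(3 \right)} + X = \frac{-10 - 3}{11 + 3} - 11 = \frac{-10 - 3}{14} - 11 = \frac{1}{14} \left(-13\right) - 11 = - \frac{13}{14} - 11 = - \frac{167}{14}$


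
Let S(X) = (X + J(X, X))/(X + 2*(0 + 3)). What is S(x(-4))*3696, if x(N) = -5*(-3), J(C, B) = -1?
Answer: 2464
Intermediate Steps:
x(N) = 15
S(X) = (-1 + X)/(6 + X) (S(X) = (X - 1)/(X + 2*(0 + 3)) = (-1 + X)/(X + 2*3) = (-1 + X)/(X + 6) = (-1 + X)/(6 + X))
S(x(-4))*3696 = ((-1 + 15)/(6 + 15))*3696 = (14/21)*3696 = ((1/21)*14)*3696 = (2/3)*3696 = 2464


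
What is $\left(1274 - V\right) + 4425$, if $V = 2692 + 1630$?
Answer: $1377$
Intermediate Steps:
$V = 4322$
$\left(1274 - V\right) + 4425 = \left(1274 - 4322\right) + 4425 = -3048 + 4425 = 1377$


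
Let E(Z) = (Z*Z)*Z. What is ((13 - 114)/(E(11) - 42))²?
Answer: 10201/1661521 ≈ 0.0061396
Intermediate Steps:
E(Z) = Z³ (E(Z) = Z²*Z = Z³)
((13 - 114)/(E(11) - 42))² = ((13 - 114)/(11³ - 42))² = (-101/(1331 - 42))² = (-101/1289)² = 10201/1661521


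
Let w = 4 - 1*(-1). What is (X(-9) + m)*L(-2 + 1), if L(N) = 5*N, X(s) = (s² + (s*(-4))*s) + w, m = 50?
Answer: 940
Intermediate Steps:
w = 5 (w = 4 + 1 = 5)
X(s) = 5 - 3*s² (X(s) = (s² + (s*(-4))*s) + 5 = (s² + (-4*s)*s) + 5 = (s² - 4*s²) + 5 = -3*s² + 5 = 5 - 3*s²)
(X(-9) + m)*L(-2 + 1) = ((5 - 3*(-9)²) + 50)*(5*(-2 + 1)) = ((5 - 3*81) + 50)*(5*(-1)) = ((5 - 243) + 50)*(-5) = (-238 + 50)*(-5) = -188*(-5) = 940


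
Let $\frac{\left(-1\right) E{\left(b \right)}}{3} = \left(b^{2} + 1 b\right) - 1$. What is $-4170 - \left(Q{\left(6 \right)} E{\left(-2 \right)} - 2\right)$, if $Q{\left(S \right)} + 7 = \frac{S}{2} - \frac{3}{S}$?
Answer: $- \frac{8363}{2} \approx -4181.5$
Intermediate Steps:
$Q{\left(S \right)} = -7 + \frac{S}{2} - \frac{3}{S}$ ($Q{\left(S \right)} = -7 + \left(\frac{S}{2} - \frac{3}{S}\right) = -7 + \frac{S}{2} - \frac{3}{S}$)
$E{\left(b \right)} = 3 - 3 b - 3 b^{2}$ ($E{\left(b \right)} = - 3 \left(\left(b^{2} + 1 b\right) - 1\right) = - 3 \left(\left(b^{2} + b\right) - 1\right) = - 3 \left(\left(b + b^{2}\right) - 1\right) = - 3 \left(-1 + b + b^{2}\right) = 3 - 3 b - 3 b^{2}$)
$-4170 - \left(Q{\left(6 \right)} E{\left(-2 \right)} - 2\right) = -4170 - \left(\left(-7 + \frac{1}{2} \cdot 6 - \frac{3}{6}\right) \left(3 - -6 - 3 \left(-2\right)^{2}\right) - 2\right) = -4170 - \left(\left(-7 + 3 - \frac{1}{2}\right) \left(3 + 6 - 12\right) - 2\right) = -4170 - \left(\left(- \frac{9}{2}\right) \left(-3\right) - 2\right) = -4170 - \left(\frac{27}{2} - 2\right) = -4170 - \frac{23}{2} = - \frac{8363}{2}$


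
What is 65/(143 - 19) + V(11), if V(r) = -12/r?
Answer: -773/1364 ≈ -0.56672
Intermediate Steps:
65/(143 - 19) + V(11) = 65/(143 - 19) - 12/11 = 65/124 - 12*1/11 = (1/124)*65 - 12/11 = 65/124 - 12/11 = -773/1364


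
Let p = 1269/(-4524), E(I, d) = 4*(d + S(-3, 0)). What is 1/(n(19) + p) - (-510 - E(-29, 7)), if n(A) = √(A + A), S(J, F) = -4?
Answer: 45015570450/86235503 + 2274064*√38/86235503 ≈ 522.17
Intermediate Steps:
n(A) = √2*√A (n(A) = √(2*A) = √2*√A)
E(I, d) = -16 + 4*d (E(I, d) = 4*(d - 4) = 4*(-4 + d) = -16 + 4*d)
p = -423/1508 (p = 1269*(-1/4524) = -423/1508 ≈ -0.28050)
1/(n(19) + p) - (-510 - E(-29, 7)) = 1/(√2*√19 - 423/1508) - (-510 - (-16 + 4*7)) = 1/(√38 - 423/1508) - (-510 - (-16 + 28)) = 1/(-423/1508 + √38) - (-510 - 1*12) = 1/(-423/1508 + √38) - (-510 - 12) = 1/(-423/1508 + √38) - 1*(-522) = 1/(-423/1508 + √38) + 522 = 522 + 1/(-423/1508 + √38)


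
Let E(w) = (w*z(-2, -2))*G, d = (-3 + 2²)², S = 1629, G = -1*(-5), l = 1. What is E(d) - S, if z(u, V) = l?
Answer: -1624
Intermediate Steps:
z(u, V) = 1
G = 5
d = 1 (d = (-3 + 4)² = 1² = 1)
E(w) = 5*w (E(w) = (w*1)*5 = w*5 = 5*w)
E(d) - S = 5*1 - 1*1629 = 5 - 1629 = -1624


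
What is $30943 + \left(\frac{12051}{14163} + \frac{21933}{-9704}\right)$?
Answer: $\frac{1417514221987}{45812584} \approx 30942.0$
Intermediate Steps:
$30943 + \left(\frac{12051}{14163} + \frac{21933}{-9704}\right) = 30943 + \left(12051 \cdot \frac{1}{14163} + 21933 \left(- \frac{1}{9704}\right)\right) = 30943 + \left(\frac{4017}{4721} - \frac{21933}{9704}\right) = 30943 - \frac{64564725}{45812584} = \frac{1417514221987}{45812584}$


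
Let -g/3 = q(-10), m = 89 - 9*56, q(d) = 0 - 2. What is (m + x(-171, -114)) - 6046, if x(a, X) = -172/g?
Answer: -19469/3 ≈ -6489.7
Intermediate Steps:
q(d) = -2
m = -415 (m = 89 - 504 = -415)
g = 6 (g = -3*(-2) = 6)
x(a, X) = -86/3 (x(a, X) = -172/6 = -172*1/6 = -86/3)
(m + x(-171, -114)) - 6046 = (-415 - 86/3) - 6046 = -1331/3 - 6046 = -19469/3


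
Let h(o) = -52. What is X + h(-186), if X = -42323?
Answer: -42375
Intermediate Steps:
X + h(-186) = -42323 - 52 = -42375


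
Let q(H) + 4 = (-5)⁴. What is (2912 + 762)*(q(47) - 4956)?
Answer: -15926790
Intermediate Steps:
q(H) = 621 (q(H) = -4 + (-5)⁴ = -4 + 625 = 621)
(2912 + 762)*(q(47) - 4956) = (2912 + 762)*(621 - 4956) = 3674*(-4335) = -15926790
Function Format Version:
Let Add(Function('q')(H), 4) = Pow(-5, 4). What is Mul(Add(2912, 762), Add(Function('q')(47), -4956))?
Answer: -15926790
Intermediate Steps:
Function('q')(H) = 621 (Function('q')(H) = Add(-4, Pow(-5, 4)) = Add(-4, 625) = 621)
Mul(Add(2912, 762), Add(Function('q')(47), -4956)) = Mul(Add(2912, 762), Add(621, -4956)) = Mul(3674, -4335) = -15926790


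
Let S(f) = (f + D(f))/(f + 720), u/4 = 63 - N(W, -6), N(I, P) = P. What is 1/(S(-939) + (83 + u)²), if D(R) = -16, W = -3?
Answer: 219/28225894 ≈ 7.7588e-6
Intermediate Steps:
u = 276 (u = 4*(63 - 1*(-6)) = 4*(63 + 6) = 4*69 = 276)
S(f) = (-16 + f)/(720 + f) (S(f) = (f - 16)/(f + 720) = (-16 + f)/(720 + f))
1/(S(-939) + (83 + u)²) = 1/((-16 - 939)/(720 - 939) + (83 + 276)²) = 1/(-955/(-219) + 359²) = 1/(-1/219*(-955) + 128881) = 1/(955/219 + 128881) = 1/(28225894/219) = 219/28225894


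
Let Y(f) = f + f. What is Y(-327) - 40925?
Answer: -41579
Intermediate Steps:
Y(f) = 2*f
Y(-327) - 40925 = 2*(-327) - 40925 = -654 - 40925 = -41579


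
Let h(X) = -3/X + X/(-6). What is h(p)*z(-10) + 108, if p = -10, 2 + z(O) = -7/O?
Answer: 31633/300 ≈ 105.44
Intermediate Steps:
z(O) = -2 - 7/O
h(X) = -3/X - X/6 (h(X) = -3/X + X*(-⅙) = -3/X - X/6)
h(p)*z(-10) + 108 = (-3/(-10) - ⅙*(-10))*(-2 - 7/(-10)) + 108 = (-3*(-⅒) + 5/3)*(-2 - 7*(-⅒)) + 108 = (3/10 + 5/3)*(-2 + 7/10) + 108 = (59/30)*(-13/10) + 108 = -767/300 + 108 = 31633/300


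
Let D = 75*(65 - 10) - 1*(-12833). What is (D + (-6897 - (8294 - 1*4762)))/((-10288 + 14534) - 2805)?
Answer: 6529/1441 ≈ 4.5309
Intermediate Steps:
D = 16958 (D = 75*55 + 12833 = 4125 + 12833 = 16958)
(D + (-6897 - (8294 - 1*4762)))/((-10288 + 14534) - 2805) = (16958 + (-6897 - (8294 - 1*4762)))/((-10288 + 14534) - 2805) = (16958 + (-6897 - (8294 - 4762)))/(4246 - 2805) = (16958 + (-6897 - 1*3532))/1441 = (16958 + (-6897 - 3532))*(1/1441) = (16958 - 10429)*(1/1441) = 6529*(1/1441) = 6529/1441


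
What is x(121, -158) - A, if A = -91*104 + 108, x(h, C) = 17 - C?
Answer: 9531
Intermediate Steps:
A = -9356 (A = -9464 + 108 = -9356)
x(121, -158) - A = (17 - 1*(-158)) - 1*(-9356) = (17 + 158) + 9356 = 175 + 9356 = 9531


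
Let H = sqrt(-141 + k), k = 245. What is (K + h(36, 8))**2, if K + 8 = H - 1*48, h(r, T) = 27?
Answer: 945 - 116*sqrt(26) ≈ 353.51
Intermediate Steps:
H = 2*sqrt(26) (H = sqrt(-141 + 245) = sqrt(104) = 2*sqrt(26) ≈ 10.198)
K = -56 + 2*sqrt(26) (K = -8 + (2*sqrt(26) - 1*48) = -8 + (2*sqrt(26) - 48) = -8 + (-48 + 2*sqrt(26)) = -56 + 2*sqrt(26) ≈ -45.802)
(K + h(36, 8))**2 = ((-56 + 2*sqrt(26)) + 27)**2 = (-29 + 2*sqrt(26))**2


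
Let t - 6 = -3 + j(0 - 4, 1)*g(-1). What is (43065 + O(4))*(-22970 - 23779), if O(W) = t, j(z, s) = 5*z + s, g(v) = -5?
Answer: -2017827087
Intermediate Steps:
j(z, s) = s + 5*z
t = 98 (t = 6 + (-3 + (1 + 5*(0 - 4))*(-5)) = 6 + (-3 + (1 + 5*(-4))*(-5)) = 6 + (-3 + (1 - 20)*(-5)) = 6 + (-3 - 19*(-5)) = 6 + (-3 + 95) = 6 + 92 = 98)
O(W) = 98
(43065 + O(4))*(-22970 - 23779) = (43065 + 98)*(-22970 - 23779) = 43163*(-46749) = -2017827087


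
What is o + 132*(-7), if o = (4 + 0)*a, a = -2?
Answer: -932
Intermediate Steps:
o = -8 (o = (4 + 0)*(-2) = 4*(-2) = -8)
o + 132*(-7) = -8 + 132*(-7) = -8 - 924 = -932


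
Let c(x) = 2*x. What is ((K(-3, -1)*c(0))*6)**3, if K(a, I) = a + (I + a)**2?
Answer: 0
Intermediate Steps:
((K(-3, -1)*c(0))*6)**3 = (((-3 + (-1 - 3)**2)*(2*0))*6)**3 = (((-3 + (-4)**2)*0)*6)**3 = (((-3 + 16)*0)*6)**3 = ((13*0)*6)**3 = (0*6)**3 = 0**3 = 0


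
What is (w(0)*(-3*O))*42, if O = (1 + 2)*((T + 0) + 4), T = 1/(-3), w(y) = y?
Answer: 0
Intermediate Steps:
T = -1/3 ≈ -0.33333
O = 11 (O = (1 + 2)*((-1/3 + 0) + 4) = 3*(-1/3 + 4) = 3*(11/3) = 11)
(w(0)*(-3*O))*42 = (0*(-3*11))*42 = (0*(-33))*42 = 0*42 = 0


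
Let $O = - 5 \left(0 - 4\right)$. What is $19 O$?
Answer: $380$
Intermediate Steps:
$O = 20$ ($O = \left(-5\right) \left(-4\right) = 20$)
$19 O = 19 \cdot 20 = 380$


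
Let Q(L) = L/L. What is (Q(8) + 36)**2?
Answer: 1369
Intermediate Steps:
Q(L) = 1
(Q(8) + 36)**2 = (1 + 36)**2 = 37**2 = 1369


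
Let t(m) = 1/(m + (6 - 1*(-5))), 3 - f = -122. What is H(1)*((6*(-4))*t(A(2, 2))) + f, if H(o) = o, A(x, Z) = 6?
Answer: 2101/17 ≈ 123.59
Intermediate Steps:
f = 125 (f = 3 - 1*(-122) = 3 + 122 = 125)
t(m) = 1/(11 + m) (t(m) = 1/(m + (6 + 5)) = 1/(m + 11) = 1/(11 + m))
H(1)*((6*(-4))*t(A(2, 2))) + f = 1*((6*(-4))/(11 + 6)) + 125 = 1*(-24/17) + 125 = -24/17 + 125 = 2101/17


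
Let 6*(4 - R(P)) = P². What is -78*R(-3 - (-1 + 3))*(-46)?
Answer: -598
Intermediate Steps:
R(P) = 4 - P²/6
-78*R(-3 - (-1 + 3))*(-46) = -78*(4 - (-3 - (-1 + 3))²/6)*(-46) = -78*(4 - (-3 - 1*2)²/6)*(-46) = -78*(4 - (-3 - 2)²/6)*(-46) = -78*(4 - ⅙*(-5)²)*(-46) = -78*(4 - ⅙*25)*(-46) = -78*(4 - 25/6)*(-46) = -78*(-⅙)*(-46) = 13*(-46) = -598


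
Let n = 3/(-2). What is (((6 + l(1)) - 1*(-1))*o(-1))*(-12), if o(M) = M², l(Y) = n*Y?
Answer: -66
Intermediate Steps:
n = -3/2 (n = 3*(-½) = -3/2 ≈ -1.5000)
l(Y) = -3*Y/2
(((6 + l(1)) - 1*(-1))*o(-1))*(-12) = (((6 - 3/2*1) - 1*(-1))*(-1)²)*(-12) = (((6 - 3/2) + 1)*1)*(-12) = ((9/2 + 1)*1)*(-12) = ((11/2)*1)*(-12) = (11/2)*(-12) = -66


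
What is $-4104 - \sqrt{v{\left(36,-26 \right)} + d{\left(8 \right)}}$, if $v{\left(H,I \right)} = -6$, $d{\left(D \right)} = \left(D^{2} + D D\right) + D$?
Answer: $-4104 - \sqrt{130} \approx -4115.4$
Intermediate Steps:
$d{\left(D \right)} = D + 2 D^{2}$ ($d{\left(D \right)} = \left(D^{2} + D^{2}\right) + D = 2 D^{2} + D = D + 2 D^{2}$)
$-4104 - \sqrt{v{\left(36,-26 \right)} + d{\left(8 \right)}} = -4104 - \sqrt{-6 + 8 \left(1 + 2 \cdot 8\right)} = -4104 - \sqrt{-6 + 8 \left(1 + 16\right)} = -4104 - \sqrt{-6 + 8 \cdot 17} = -4104 - \sqrt{-6 + 136} = -4104 - \sqrt{130}$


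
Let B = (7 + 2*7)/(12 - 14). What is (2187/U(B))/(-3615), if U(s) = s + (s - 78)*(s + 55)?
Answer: 12/78325 ≈ 0.00015321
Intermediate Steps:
B = -21/2 (B = (7 + 14)/(-2) = 21*(-½) = -21/2 ≈ -10.500)
U(s) = s + (-78 + s)*(55 + s)
(2187/U(B))/(-3615) = (2187/(-4290 + (-21/2)² - 22*(-21/2)))/(-3615) = (2187/(-4290 + 441/4 + 231))*(-1/3615) = (2187/(-15795/4))*(-1/3615) = (2187*(-4/15795))*(-1/3615) = -36/65*(-1/3615) = 12/78325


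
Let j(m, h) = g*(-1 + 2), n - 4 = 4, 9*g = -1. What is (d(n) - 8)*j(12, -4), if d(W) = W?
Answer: 0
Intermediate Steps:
g = -⅑ (g = (⅑)*(-1) = -⅑ ≈ -0.11111)
n = 8 (n = 4 + 4 = 8)
j(m, h) = -⅑ (j(m, h) = -(-1 + 2)/9 = -⅑*1 = -⅑)
(d(n) - 8)*j(12, -4) = (8 - 8)*(-⅑) = 0*(-⅑) = 0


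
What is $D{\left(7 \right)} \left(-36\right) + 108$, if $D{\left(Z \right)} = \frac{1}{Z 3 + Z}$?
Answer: $\frac{747}{7} \approx 106.71$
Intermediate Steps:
$D{\left(Z \right)} = \frac{1}{4 Z}$ ($D{\left(Z \right)} = \frac{1}{3 Z + Z} = \frac{1}{4 Z}$)
$D{\left(7 \right)} \left(-36\right) + 108 = \frac{1}{4 \cdot 7} \left(-36\right) + 108 = \frac{1}{4} \cdot \frac{1}{7} \left(-36\right) + 108 = \frac{1}{28} \left(-36\right) + 108 = - \frac{9}{7} + 108 = \frac{747}{7}$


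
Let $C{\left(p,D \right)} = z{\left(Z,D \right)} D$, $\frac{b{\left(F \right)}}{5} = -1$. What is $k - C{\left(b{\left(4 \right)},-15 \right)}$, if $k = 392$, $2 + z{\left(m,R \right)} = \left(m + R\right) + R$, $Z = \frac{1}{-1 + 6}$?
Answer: $-85$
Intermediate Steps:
$Z = \frac{1}{5} \approx 0.2$
$z{\left(m,R \right)} = -2 + m + 2 R$ ($z{\left(m,R \right)} = -2 + \left(\left(m + R\right) + R\right) = -2 + \left(\left(R + m\right) + R\right) = -2 + \left(m + 2 R\right) = -2 + m + 2 R$)
$b{\left(F \right)} = -5$ ($b{\left(F \right)} = 5 \left(-1\right) = -5$)
$C{\left(p,D \right)} = D \left(- \frac{9}{5} + 2 D\right)$ ($C{\left(p,D \right)} = \left(-2 + \frac{1}{5} + 2 D\right) D = \left(- \frac{9}{5} + 2 D\right) D = D \left(- \frac{9}{5} + 2 D\right)$)
$k - C{\left(b{\left(4 \right)},-15 \right)} = 392 - \frac{1}{5} \left(-15\right) \left(-9 + 10 \left(-15\right)\right) = 392 - \frac{1}{5} \left(-15\right) \left(-9 - 150\right) = 392 - \frac{1}{5} \left(-15\right) \left(-159\right) = 392 - 477 = -85$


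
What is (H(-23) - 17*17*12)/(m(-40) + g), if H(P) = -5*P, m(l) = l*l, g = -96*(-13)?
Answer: -3353/2848 ≈ -1.1773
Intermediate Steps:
g = 1248
m(l) = l²
(H(-23) - 17*17*12)/(m(-40) + g) = (-5*(-23) - 17*17*12)/((-40)² + 1248) = (115 - 289*12)/(1600 + 1248) = (115 - 3468)/2848 = -3353*1/2848 = -3353/2848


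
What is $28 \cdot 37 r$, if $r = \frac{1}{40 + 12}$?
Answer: $\frac{259}{13} \approx 19.923$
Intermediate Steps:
$r = \frac{1}{52} \approx 0.019231$
$28 \cdot 37 r = 28 \cdot 37 \cdot \frac{1}{52} = 1036 \cdot \frac{1}{52} = \frac{259}{13}$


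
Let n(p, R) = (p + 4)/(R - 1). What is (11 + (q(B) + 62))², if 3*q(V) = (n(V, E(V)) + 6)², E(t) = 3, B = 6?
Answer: 115600/9 ≈ 12844.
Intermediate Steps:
n(p, R) = (4 + p)/(-1 + R)
q(V) = (8 + V/2)²/3 (q(V) = ((4 + V)/(-1 + 3) + 6)²/3 = ((4 + V)/2 + 6)²/3 = ((2 + V/2) + 6)²/3 = (8 + V/2)²/3)
(11 + (q(B) + 62))² = (11 + ((16 + 6)²/12 + 62))² = (11 + ((1/12)*22² + 62))² = (11 + ((1/12)*484 + 62))² = (11 + (121/3 + 62))² = (11 + 307/3)² = (340/3)² = 115600/9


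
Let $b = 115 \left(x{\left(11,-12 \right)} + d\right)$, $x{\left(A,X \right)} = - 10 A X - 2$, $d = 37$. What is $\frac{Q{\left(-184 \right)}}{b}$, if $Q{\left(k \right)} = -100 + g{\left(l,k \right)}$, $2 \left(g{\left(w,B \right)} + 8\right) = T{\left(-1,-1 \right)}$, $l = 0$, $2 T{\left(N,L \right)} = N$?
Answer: $- \frac{433}{623300} \approx -0.00069469$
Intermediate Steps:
$T{\left(N,L \right)} = \frac{N}{2}$
$x{\left(A,X \right)} = -2 - 10 A X$ ($x{\left(A,X \right)} = - 10 A X - 2 = -2 - 10 A X$)
$g{\left(w,B \right)} = - \frac{33}{4}$ ($g{\left(w,B \right)} = -8 + \frac{\frac{1}{2} \left(-1\right)}{2} = -8 + \frac{1}{2} \left(- \frac{1}{2}\right) = -8 - \frac{1}{4} = - \frac{33}{4}$)
$Q{\left(k \right)} = - \frac{433}{4}$ ($Q{\left(k \right)} = -100 - \frac{33}{4} = - \frac{433}{4}$)
$b = 155825$ ($b = 115 \left(\left(-2 - 110 \left(-12\right)\right) + 37\right) = 115 \left(\left(-2 + 1320\right) + 37\right) = 115 \left(1318 + 37\right) = 115 \cdot 1355 = 155825$)
$\frac{Q{\left(-184 \right)}}{b} = - \frac{433}{4 \cdot 155825} = \left(- \frac{433}{4}\right) \frac{1}{155825} = - \frac{433}{623300}$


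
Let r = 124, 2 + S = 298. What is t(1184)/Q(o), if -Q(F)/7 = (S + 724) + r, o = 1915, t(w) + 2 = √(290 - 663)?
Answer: 1/4004 - I*√373/8008 ≈ 0.00024975 - 0.0024117*I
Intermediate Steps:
S = 296 (S = -2 + 298 = 296)
t(w) = -2 + I*√373 (t(w) = -2 + √(290 - 663) = -2 + √(-373) = -2 + I*√373)
Q(F) = -8008 (Q(F) = -7*((296 + 724) + 124) = -7*(1020 + 124) = -7*1144 = -8008)
t(1184)/Q(o) = (-2 + I*√373)/(-8008) = (-2 + I*√373)*(-1/8008) = 1/4004 - I*√373/8008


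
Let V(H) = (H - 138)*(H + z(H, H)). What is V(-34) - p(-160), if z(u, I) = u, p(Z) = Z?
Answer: 11856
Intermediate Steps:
V(H) = 2*H*(-138 + H) (V(H) = (H - 138)*(H + H) = (-138 + H)*(2*H) = 2*H*(-138 + H))
V(-34) - p(-160) = 2*(-34)*(-138 - 34) - 1*(-160) = 2*(-34)*(-172) + 160 = 11696 + 160 = 11856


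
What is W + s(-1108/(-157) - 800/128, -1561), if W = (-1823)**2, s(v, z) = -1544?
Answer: 3321785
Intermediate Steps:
W = 3323329
W + s(-1108/(-157) - 800/128, -1561) = 3323329 - 1544 = 3321785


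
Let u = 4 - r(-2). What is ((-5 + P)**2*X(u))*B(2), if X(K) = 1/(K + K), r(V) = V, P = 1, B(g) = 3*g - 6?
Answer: 0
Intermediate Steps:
B(g) = -6 + 3*g
u = 6 (u = 4 - 1*(-2) = 4 + 2 = 6)
X(K) = 1/(2*K)
((-5 + P)**2*X(u))*B(2) = ((-5 + 1)**2*((1/2)/6))*(-6 + 3*2) = ((-4)**2*((1/2)*(1/6)))*(-6 + 6) = (16*(1/12))*0 = (4/3)*0 = 0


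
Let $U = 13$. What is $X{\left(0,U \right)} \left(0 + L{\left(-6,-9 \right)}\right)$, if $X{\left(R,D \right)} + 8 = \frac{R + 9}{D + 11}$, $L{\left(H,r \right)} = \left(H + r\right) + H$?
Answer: $\frac{1281}{8} \approx 160.13$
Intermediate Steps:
$L{\left(H,r \right)} = r + 2 H$
$X{\left(R,D \right)} = -8 + \frac{9 + R}{11 + D}$ ($X{\left(R,D \right)} = -8 + \frac{R + 9}{D + 11} = -8 + \frac{9 + R}{11 + D}$)
$X{\left(0,U \right)} \left(0 + L{\left(-6,-9 \right)}\right) = \frac{-79 + 0 - 104}{11 + 13} \left(0 + \left(-9 + 2 \left(-6\right)\right)\right) = \frac{-79 + 0 - 104}{24} \left(0 - 21\right) = \frac{1}{24} \left(-183\right) \left(0 - 21\right) = \left(- \frac{61}{8}\right) \left(-21\right) = \frac{1281}{8}$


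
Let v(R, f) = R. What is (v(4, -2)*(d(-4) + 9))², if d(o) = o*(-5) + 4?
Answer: 17424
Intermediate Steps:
d(o) = 4 - 5*o (d(o) = -5*o + 4 = 4 - 5*o)
(v(4, -2)*(d(-4) + 9))² = (4*((4 - 5*(-4)) + 9))² = (4*((4 + 20) + 9))² = (4*(24 + 9))² = (4*33)² = 132² = 17424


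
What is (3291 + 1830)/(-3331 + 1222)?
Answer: -1707/703 ≈ -2.4282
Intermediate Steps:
(3291 + 1830)/(-3331 + 1222) = 5121/(-2109) = 5121*(-1/2109) = -1707/703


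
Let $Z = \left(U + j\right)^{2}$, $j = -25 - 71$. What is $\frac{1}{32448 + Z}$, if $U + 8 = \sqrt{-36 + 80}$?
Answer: $\frac{10827}{468419812} + \frac{26 \sqrt{11}}{117104953} \approx 2.385 \cdot 10^{-5}$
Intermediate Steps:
$U = -8 + 2 \sqrt{11}$ ($U = -8 + \sqrt{-36 + 80} = -8 + \sqrt{44} = -8 + 2 \sqrt{11} \approx -1.3668$)
$j = -96$ ($j = -25 - 71 = -96$)
$Z = \left(-104 + 2 \sqrt{11}\right)^{2}$ ($Z = \left(\left(-8 + 2 \sqrt{11}\right) - 96\right)^{2} = \left(-104 + 2 \sqrt{11}\right)^{2} \approx 9480.3$)
$\frac{1}{32448 + Z} = \frac{1}{32448 + \left(10860 - 416 \sqrt{11}\right)} = \frac{1}{43308 - 416 \sqrt{11}}$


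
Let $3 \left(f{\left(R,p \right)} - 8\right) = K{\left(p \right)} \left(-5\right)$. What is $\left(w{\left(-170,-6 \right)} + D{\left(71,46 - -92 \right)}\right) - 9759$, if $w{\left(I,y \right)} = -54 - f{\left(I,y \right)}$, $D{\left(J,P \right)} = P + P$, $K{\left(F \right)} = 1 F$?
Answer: $-9555$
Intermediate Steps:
$K{\left(F \right)} = F$
$D{\left(J,P \right)} = 2 P$
$f{\left(R,p \right)} = 8 - \frac{5 p}{3}$ ($f{\left(R,p \right)} = 8 + \frac{p \left(-5\right)}{3} = 8 + \frac{\left(-5\right) p}{3} = 8 - \frac{5 p}{3}$)
$w{\left(I,y \right)} = -62 + \frac{5 y}{3}$ ($w{\left(I,y \right)} = -54 - \left(8 - \frac{5 y}{3}\right) = -54 + \left(-8 + \frac{5 y}{3}\right) = -62 + \frac{5 y}{3}$)
$\left(w{\left(-170,-6 \right)} + D{\left(71,46 - -92 \right)}\right) - 9759 = \left(\left(-62 + \frac{5}{3} \left(-6\right)\right) + 2 \left(46 - -92\right)\right) - 9759 = \left(\left(-62 - 10\right) + 2 \left(46 + 92\right)\right) - 9759 = \left(-72 + 2 \cdot 138\right) - 9759 = \left(-72 + 276\right) - 9759 = 204 - 9759 = -9555$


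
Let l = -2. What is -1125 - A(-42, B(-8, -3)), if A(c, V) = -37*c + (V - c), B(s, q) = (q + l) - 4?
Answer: -2712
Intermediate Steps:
B(s, q) = -6 + q (B(s, q) = (q - 2) - 4 = (-2 + q) - 4 = -6 + q)
A(c, V) = V - 38*c
-1125 - A(-42, B(-8, -3)) = -1125 - ((-6 - 3) - 38*(-42)) = -1125 - (-9 + 1596) = -1125 - 1*1587 = -1125 - 1587 = -2712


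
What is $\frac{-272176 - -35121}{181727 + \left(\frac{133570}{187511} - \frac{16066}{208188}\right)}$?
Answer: $- \frac{48705495056946}{37337893889773} \approx -1.3045$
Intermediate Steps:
$\frac{-272176 - -35121}{181727 + \left(\frac{133570}{187511} - \frac{16066}{208188}\right)} = \frac{-272176 + 35121}{181727 + \left(133570 \cdot \frac{1}{187511} - \frac{8033}{104094}\right)} = - \frac{237055}{181727 + \left(\frac{7030}{9869} - \frac{8033}{104094}\right)} = - \frac{237055}{181727 + \frac{652503143}{1027303686}} = - \frac{237055}{\frac{186689469448865}{1027303686}} = \left(-237055\right) \frac{1027303686}{186689469448865} = - \frac{48705495056946}{37337893889773}$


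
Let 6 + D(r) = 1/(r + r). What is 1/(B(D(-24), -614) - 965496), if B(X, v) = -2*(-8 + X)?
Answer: -24/23171231 ≈ -1.0358e-6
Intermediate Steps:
D(r) = -6 + 1/(2*r) (D(r) = -6 + 1/(r + r) = -6 + 1/(2*r))
B(X, v) = 16 - 2*X
1/(B(D(-24), -614) - 965496) = 1/((16 - 2*(-6 + (½)/(-24))) - 965496) = 1/((16 - 2*(-6 + (½)*(-1/24))) - 965496) = 1/((16 - 2*(-6 - 1/48)) - 965496) = 1/((16 - 2*(-289/48)) - 965496) = 1/((16 + 289/24) - 965496) = 1/(673/24 - 965496) = 1/(-23171231/24) = -24/23171231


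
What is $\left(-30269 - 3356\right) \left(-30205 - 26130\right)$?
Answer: $1894264375$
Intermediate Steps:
$\left(-30269 - 3356\right) \left(-30205 - 26130\right) = \left(-30269 + \left(-20544 + 17188\right)\right) \left(-56335\right) = \left(-30269 - 3356\right) \left(-56335\right) = \left(-33625\right) \left(-56335\right) = 1894264375$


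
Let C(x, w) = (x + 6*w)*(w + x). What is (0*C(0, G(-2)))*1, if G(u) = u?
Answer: 0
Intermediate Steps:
C(x, w) = (w + x)*(x + 6*w)
(0*C(0, G(-2)))*1 = (0*(0**2 + 6*(-2)**2 + 7*(-2)*0))*1 = (0*(0 + 6*4 + 0))*1 = (0*(0 + 24 + 0))*1 = (0*24)*1 = 0*1 = 0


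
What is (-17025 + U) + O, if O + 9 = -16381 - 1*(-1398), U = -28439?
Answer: -60456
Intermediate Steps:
O = -14992 (O = -9 + (-16381 - 1*(-1398)) = -9 + (-16381 + 1398) = -9 - 14983 = -14992)
(-17025 + U) + O = (-17025 - 28439) - 14992 = -45464 - 14992 = -60456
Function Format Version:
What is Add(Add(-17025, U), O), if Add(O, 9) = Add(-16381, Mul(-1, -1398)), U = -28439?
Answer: -60456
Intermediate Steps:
O = -14992 (O = Add(-9, Add(-16381, Mul(-1, -1398))) = Add(-9, Add(-16381, 1398)) = Add(-9, -14983) = -14992)
Add(Add(-17025, U), O) = Add(Add(-17025, -28439), -14992) = Add(-45464, -14992) = -60456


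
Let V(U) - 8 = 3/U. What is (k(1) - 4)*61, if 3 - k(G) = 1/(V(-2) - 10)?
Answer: -305/7 ≈ -43.571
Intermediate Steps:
V(U) = 8 + 3/U
k(G) = 23/7 (k(G) = 3 - 1/((8 + 3/(-2)) - 10) = 3 - 1/((8 + 3*(-½)) - 10) = 3 - 1/((8 - 3/2) - 10) = 3 - 1/(13/2 - 10) = 3 - 1/(-7/2) = 3 - 1*(-2/7) = 3 + 2/7 = 23/7)
(k(1) - 4)*61 = (23/7 - 4)*61 = -5/7*61 = -305/7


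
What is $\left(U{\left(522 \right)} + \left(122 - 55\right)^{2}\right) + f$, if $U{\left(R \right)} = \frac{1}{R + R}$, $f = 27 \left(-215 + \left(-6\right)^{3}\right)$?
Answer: $- \frac{7462511}{1044} \approx -7148.0$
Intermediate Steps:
$f = -11637$ ($f = 27 \left(-215 - 216\right) = 27 \left(-431\right) = -11637$)
$U{\left(R \right)} = \frac{1}{2 R}$
$\left(U{\left(522 \right)} + \left(122 - 55\right)^{2}\right) + f = \left(\frac{1}{2 \cdot 522} + \left(122 - 55\right)^{2}\right) - 11637 = \left(\frac{1}{2} \cdot \frac{1}{522} + 67^{2}\right) - 11637 = \left(\frac{1}{1044} + 4489\right) - 11637 = \frac{4686517}{1044} - 11637 = - \frac{7462511}{1044}$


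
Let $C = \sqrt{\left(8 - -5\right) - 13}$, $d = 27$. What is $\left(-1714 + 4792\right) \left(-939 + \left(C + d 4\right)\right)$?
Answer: $-2557818$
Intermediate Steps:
$C = 0$ ($C = \sqrt{\left(8 + 5\right) - 13} = \sqrt{13 - 13} = \sqrt{0} = 0$)
$\left(-1714 + 4792\right) \left(-939 + \left(C + d 4\right)\right) = \left(-1714 + 4792\right) \left(-939 + \left(0 + 27 \cdot 4\right)\right) = 3078 \left(-939 + \left(0 + 108\right)\right) = 3078 \left(-939 + 108\right) = 3078 \left(-831\right) = -2557818$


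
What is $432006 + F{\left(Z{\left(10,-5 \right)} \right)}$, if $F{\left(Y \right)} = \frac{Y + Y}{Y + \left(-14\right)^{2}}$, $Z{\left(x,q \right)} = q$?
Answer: $\frac{82513136}{191} \approx 4.3201 \cdot 10^{5}$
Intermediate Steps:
$F{\left(Y \right)} = \frac{2 Y}{196 + Y}$ ($F{\left(Y \right)} = \frac{2 Y}{Y + 196} = \frac{2 Y}{196 + Y}$)
$432006 + F{\left(Z{\left(10,-5 \right)} \right)} = 432006 + 2 \left(-5\right) \frac{1}{196 - 5} = 432006 + 2 \left(-5\right) \frac{1}{191} = 432006 - \frac{10}{191} = \frac{82513136}{191}$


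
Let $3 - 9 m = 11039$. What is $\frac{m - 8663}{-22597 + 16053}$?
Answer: $\frac{89003}{58896} \approx 1.5112$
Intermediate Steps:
$m = - \frac{11036}{9}$ ($m = \frac{1}{3} - \frac{11039}{9} = - \frac{11036}{9} \approx -1226.2$)
$\frac{m - 8663}{-22597 + 16053} = \frac{- \frac{11036}{9} - 8663}{-22597 + 16053} = - \frac{89003}{9 \left(-6544\right)} = \left(- \frac{89003}{9}\right) \left(- \frac{1}{6544}\right) = \frac{89003}{58896}$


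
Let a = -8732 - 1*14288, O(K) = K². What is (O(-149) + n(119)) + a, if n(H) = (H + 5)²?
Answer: 14557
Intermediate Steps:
n(H) = (5 + H)²
a = -23020 (a = -8732 - 14288 = -23020)
(O(-149) + n(119)) + a = ((-149)² + (5 + 119)²) - 23020 = (22201 + 124²) - 23020 = (22201 + 15376) - 23020 = 37577 - 23020 = 14557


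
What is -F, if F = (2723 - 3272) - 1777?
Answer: 2326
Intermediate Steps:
F = -2326 (F = -549 - 1777 = -2326)
-F = -1*(-2326) = 2326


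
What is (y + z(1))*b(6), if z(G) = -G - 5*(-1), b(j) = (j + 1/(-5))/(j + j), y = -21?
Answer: -493/60 ≈ -8.2167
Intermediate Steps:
b(j) = (-1/5 + j)/(2*j) (b(j) = (j - 1/5)/((2*j)) = (-1/5 + j)*(1/(2*j)) = (-1/5 + j)/(2*j))
z(G) = 5 - G (z(G) = -G + 5 = 5 - G)
(y + z(1))*b(6) = (-21 + (5 - 1*1))*((1/10)*(-1 + 5*6)/6) = (-21 + (5 - 1))*((1/10)*(1/6)*(-1 + 30)) = (-21 + 4)*((1/10)*(1/6)*29) = -17*29/60 = -493/60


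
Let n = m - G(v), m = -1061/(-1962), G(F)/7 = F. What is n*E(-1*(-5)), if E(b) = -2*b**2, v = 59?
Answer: 20231125/981 ≈ 20623.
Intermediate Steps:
G(F) = 7*F
m = 1061/1962 (m = -1061*(-1/1962) = 1061/1962 ≈ 0.54077)
n = -809245/1962 (n = 1061/1962 - 7*59 = 1061/1962 - 1*413 = 1061/1962 - 413 = -809245/1962 ≈ -412.46)
n*E(-1*(-5)) = -(-809245)*(-1*(-5))**2/981 = -(-809245)*5**2/981 = -(-809245)*25/981 = -809245/1962*(-50) = 20231125/981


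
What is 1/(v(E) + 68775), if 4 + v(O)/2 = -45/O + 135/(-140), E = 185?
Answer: 518/35620055 ≈ 1.4542e-5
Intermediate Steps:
v(O) = -139/14 - 90/O (v(O) = -8 + 2*(-45/O + 135/(-140)) = -8 + 2*(-45/O + 135*(-1/140)) = -8 + 2*(-45/O - 27/28) = -8 + 2*(-27/28 - 45/O) = -8 + (-27/14 - 90/O) = -139/14 - 90/O)
1/(v(E) + 68775) = 1/((-139/14 - 90/185) + 68775) = 1/((-139/14 - 90*1/185) + 68775) = 1/((-139/14 - 18/37) + 68775) = 1/(-5395/518 + 68775) = 1/(35620055/518) = 518/35620055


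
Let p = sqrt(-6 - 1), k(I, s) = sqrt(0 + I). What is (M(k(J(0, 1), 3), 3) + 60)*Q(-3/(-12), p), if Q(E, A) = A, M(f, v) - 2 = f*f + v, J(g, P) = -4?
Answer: 61*I*sqrt(7) ≈ 161.39*I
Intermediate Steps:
k(I, s) = sqrt(I)
M(f, v) = 2 + v + f**2 (M(f, v) = 2 + (f*f + v) = 2 + (f**2 + v) = 2 + (v + f**2) = 2 + v + f**2)
p = I*sqrt(7) (p = sqrt(-7) = I*sqrt(7) ≈ 2.6458*I)
(M(k(J(0, 1), 3), 3) + 60)*Q(-3/(-12), p) = ((2 + 3 + (sqrt(-4))**2) + 60)*(I*sqrt(7)) = ((2 + 3 + (2*I)**2) + 60)*(I*sqrt(7)) = ((2 + 3 - 4) + 60)*(I*sqrt(7)) = (1 + 60)*(I*sqrt(7)) = 61*(I*sqrt(7)) = 61*I*sqrt(7)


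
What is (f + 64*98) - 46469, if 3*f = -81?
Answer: -40224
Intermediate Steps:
f = -27 (f = (⅓)*(-81) = -27)
(f + 64*98) - 46469 = (-27 + 64*98) - 46469 = (-27 + 6272) - 46469 = 6245 - 46469 = -40224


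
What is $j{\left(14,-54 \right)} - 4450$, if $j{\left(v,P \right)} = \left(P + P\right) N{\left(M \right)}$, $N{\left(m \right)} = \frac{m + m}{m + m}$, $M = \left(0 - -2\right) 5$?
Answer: $-4558$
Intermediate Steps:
$M = 10$ ($M = \left(0 + 2\right) 5 = 2 \cdot 5 = 10$)
$N{\left(m \right)} = 1$ ($N{\left(m \right)} = \frac{2 m}{2 m} = 2 m \frac{1}{2 m} = 1$)
$j{\left(v,P \right)} = 2 P$ ($j{\left(v,P \right)} = \left(P + P\right) 1 = 2 P 1 = 2 P$)
$j{\left(14,-54 \right)} - 4450 = 2 \left(-54\right) - 4450 = -108 - 4450 = -4558$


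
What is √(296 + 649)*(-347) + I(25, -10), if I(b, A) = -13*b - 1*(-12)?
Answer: -313 - 1041*√105 ≈ -10980.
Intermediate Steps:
I(b, A) = 12 - 13*b (I(b, A) = -13*b + 12 = 12 - 13*b)
√(296 + 649)*(-347) + I(25, -10) = √(296 + 649)*(-347) + (12 - 13*25) = √945*(-347) + (12 - 325) = (3*√105)*(-347) - 313 = -1041*√105 - 313 = -313 - 1041*√105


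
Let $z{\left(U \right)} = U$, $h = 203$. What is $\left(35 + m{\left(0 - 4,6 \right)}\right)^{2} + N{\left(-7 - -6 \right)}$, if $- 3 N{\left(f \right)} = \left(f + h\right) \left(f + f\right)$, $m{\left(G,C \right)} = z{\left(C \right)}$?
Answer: $\frac{5447}{3} \approx 1815.7$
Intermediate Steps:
$m{\left(G,C \right)} = C$
$N{\left(f \right)} = - \frac{2 f \left(203 + f\right)}{3}$ ($N{\left(f \right)} = - \frac{\left(f + 203\right) \left(f + f\right)}{3} = - \frac{\left(203 + f\right) 2 f}{3} = - \frac{2 f \left(203 + f\right)}{3}$)
$\left(35 + m{\left(0 - 4,6 \right)}\right)^{2} + N{\left(-7 - -6 \right)} = \left(35 + 6\right)^{2} - \frac{2 \left(-7 - -6\right) \left(203 - 1\right)}{3} = 41^{2} - \frac{2 \left(-7 + 6\right) \left(203 + \left(-7 + 6\right)\right)}{3} = 1681 - - \frac{2 \left(203 - 1\right)}{3} = 1681 - \left(- \frac{2}{3}\right) 202 = 1681 + \frac{404}{3} = \frac{5447}{3}$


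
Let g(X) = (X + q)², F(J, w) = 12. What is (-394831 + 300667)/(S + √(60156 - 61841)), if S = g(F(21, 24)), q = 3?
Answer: -2118690/5231 + 47082*I*√1685/26155 ≈ -405.03 + 73.892*I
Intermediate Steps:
g(X) = (3 + X)² (g(X) = (X + 3)² = (3 + X)²)
S = 225 (S = (3 + 12)² = 15² = 225)
(-394831 + 300667)/(S + √(60156 - 61841)) = (-394831 + 300667)/(225 + √(60156 - 61841)) = -94164/(225 + √(-1685)) = -94164/(225 + I*√1685)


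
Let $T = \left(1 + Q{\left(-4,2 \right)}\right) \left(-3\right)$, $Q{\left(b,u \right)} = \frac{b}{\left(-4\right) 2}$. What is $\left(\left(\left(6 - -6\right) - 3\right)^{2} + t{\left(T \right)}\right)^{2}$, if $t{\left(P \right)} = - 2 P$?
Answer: $8100$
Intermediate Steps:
$Q{\left(b,u \right)} = - \frac{b}{8}$ ($Q{\left(b,u \right)} = \frac{b}{-8} = b \left(- \frac{1}{8}\right) = - \frac{b}{8}$)
$T = - \frac{9}{2}$ ($T = \left(1 - - \frac{1}{2}\right) \left(-3\right) = \left(1 + \frac{1}{2}\right) \left(-3\right) = \frac{3}{2} \left(-3\right) = - \frac{9}{2} \approx -4.5$)
$\left(\left(\left(6 - -6\right) - 3\right)^{2} + t{\left(T \right)}\right)^{2} = \left(\left(\left(6 - -6\right) - 3\right)^{2} - -9\right)^{2} = \left(\left(\left(6 + 6\right) - 3\right)^{2} + 9\right)^{2} = \left(\left(12 - 3\right)^{2} + 9\right)^{2} = \left(9^{2} + 9\right)^{2} = \left(81 + 9\right)^{2} = 90^{2} = 8100$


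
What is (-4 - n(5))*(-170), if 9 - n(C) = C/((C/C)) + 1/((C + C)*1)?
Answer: 1343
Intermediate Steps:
n(C) = 9 - C - 1/(2*C) (n(C) = 9 - (C/((C/C)) + 1/((C + C)*1)) = 9 - (C/1 + 1/(2*C)) = 9 - (C*1 + (1/(2*C))*1) = 9 - (C + 1/(2*C)) = 9 + (-C - 1/(2*C)) = 9 - C - 1/(2*C))
(-4 - n(5))*(-170) = (-4 - (9 - 1*5 - ½/5))*(-170) = (-4 - (9 - 5 - ½*⅕))*(-170) = (-4 - (9 - 5 - ⅒))*(-170) = (-4 - 1*39/10)*(-170) = (-4 - 39/10)*(-170) = -79/10*(-170) = 1343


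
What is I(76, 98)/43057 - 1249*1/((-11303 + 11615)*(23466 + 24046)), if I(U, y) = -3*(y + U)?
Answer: -7791772561/638265945408 ≈ -0.012208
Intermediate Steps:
I(U, y) = -3*U - 3*y (I(U, y) = -3*(U + y) = -3*U - 3*y)
I(76, 98)/43057 - 1249*1/((-11303 + 11615)*(23466 + 24046)) = (-3*76 - 3*98)/43057 - 1249*1/((-11303 + 11615)*(23466 + 24046)) = (-228 - 294)*(1/43057) - 1249/(47512*312) = -522*1/43057 - 1249/14823744 = -522/43057 - 1249*1/14823744 = -522/43057 - 1249/14823744 = -7791772561/638265945408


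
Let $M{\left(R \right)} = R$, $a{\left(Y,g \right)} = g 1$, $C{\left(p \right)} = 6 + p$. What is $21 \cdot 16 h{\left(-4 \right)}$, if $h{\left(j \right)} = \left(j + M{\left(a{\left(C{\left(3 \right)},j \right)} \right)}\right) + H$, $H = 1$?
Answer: $-2352$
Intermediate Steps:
$a{\left(Y,g \right)} = g$
$h{\left(j \right)} = 1 + 2 j$ ($h{\left(j \right)} = \left(j + j\right) + 1 = 2 j + 1 = 1 + 2 j$)
$21 \cdot 16 h{\left(-4 \right)} = 21 \cdot 16 \left(1 + 2 \left(-4\right)\right) = 336 \left(1 - 8\right) = 336 \left(-7\right) = -2352$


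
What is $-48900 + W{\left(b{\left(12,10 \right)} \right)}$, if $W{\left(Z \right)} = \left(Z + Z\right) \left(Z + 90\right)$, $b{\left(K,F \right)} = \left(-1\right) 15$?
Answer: $-51150$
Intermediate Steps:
$b{\left(K,F \right)} = -15$
$W{\left(Z \right)} = 2 Z \left(90 + Z\right)$
$-48900 + W{\left(b{\left(12,10 \right)} \right)} = -48900 + 2 \left(-15\right) \left(90 - 15\right) = -48900 + 2 \left(-15\right) 75 = -48900 - 2250 = -51150$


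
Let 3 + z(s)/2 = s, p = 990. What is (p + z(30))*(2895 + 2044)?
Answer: 5156316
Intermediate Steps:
z(s) = -6 + 2*s
(p + z(30))*(2895 + 2044) = (990 + (-6 + 2*30))*(2895 + 2044) = (990 + (-6 + 60))*4939 = (990 + 54)*4939 = 1044*4939 = 5156316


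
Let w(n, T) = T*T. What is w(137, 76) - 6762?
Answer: -986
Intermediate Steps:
w(n, T) = T²
w(137, 76) - 6762 = 76² - 6762 = 5776 - 6762 = -986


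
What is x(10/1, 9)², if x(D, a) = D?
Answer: 100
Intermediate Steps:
x(10/1, 9)² = (10/1)² = (10*1)² = 10² = 100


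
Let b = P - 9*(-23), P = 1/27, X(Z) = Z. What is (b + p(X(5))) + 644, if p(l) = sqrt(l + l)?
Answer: 22978/27 + sqrt(10) ≈ 854.20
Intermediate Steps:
P = 1/27 ≈ 0.037037
b = 5590/27 (b = 1/27 - 9*(-23) = 1/27 + 207 = 5590/27 ≈ 207.04)
p(l) = sqrt(2)*sqrt(l) (p(l) = sqrt(2*l) = sqrt(2)*sqrt(l))
(b + p(X(5))) + 644 = (5590/27 + sqrt(2)*sqrt(5)) + 644 = (5590/27 + sqrt(10)) + 644 = 22978/27 + sqrt(10)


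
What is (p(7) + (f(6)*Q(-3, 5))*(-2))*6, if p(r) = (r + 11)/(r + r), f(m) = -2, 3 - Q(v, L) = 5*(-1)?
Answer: 1398/7 ≈ 199.71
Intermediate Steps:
Q(v, L) = 8 (Q(v, L) = 3 - 5*(-1) = 3 - 1*(-5) = 3 + 5 = 8)
p(r) = (11 + r)/(2*r) (p(r) = (11 + r)/((2*r)) = (11 + r)*(1/(2*r)) = (11 + r)/(2*r))
(p(7) + (f(6)*Q(-3, 5))*(-2))*6 = ((1/2)*(11 + 7)/7 - 2*8*(-2))*6 = ((1/2)*(1/7)*18 - 16*(-2))*6 = (9/7 + 32)*6 = (233/7)*6 = 1398/7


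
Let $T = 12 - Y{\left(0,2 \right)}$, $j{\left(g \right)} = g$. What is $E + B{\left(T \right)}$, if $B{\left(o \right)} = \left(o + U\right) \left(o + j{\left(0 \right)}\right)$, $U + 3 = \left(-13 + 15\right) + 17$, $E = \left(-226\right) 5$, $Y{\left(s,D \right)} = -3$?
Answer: $-665$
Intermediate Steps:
$E = -1130$
$U = 16$ ($U = -3 + \left(\left(-13 + 15\right) + 17\right) = -3 + \left(2 + 17\right) = -3 + 19 = 16$)
$T = 15$ ($T = 12 - -3 = 12 + 3 = 15$)
$B{\left(o \right)} = o \left(16 + o\right)$ ($B{\left(o \right)} = \left(o + 16\right) \left(o + 0\right) = \left(16 + o\right) o = o \left(16 + o\right)$)
$E + B{\left(T \right)} = -1130 + 15 \left(16 + 15\right) = -1130 + 15 \cdot 31 = -1130 + 465 = -665$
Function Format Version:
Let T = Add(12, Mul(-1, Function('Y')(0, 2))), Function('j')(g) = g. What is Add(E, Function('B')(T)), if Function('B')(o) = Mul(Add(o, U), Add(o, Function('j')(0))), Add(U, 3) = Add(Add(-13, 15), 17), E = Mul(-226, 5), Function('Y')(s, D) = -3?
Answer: -665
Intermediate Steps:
E = -1130
U = 16 (U = Add(-3, Add(Add(-13, 15), 17)) = Add(-3, Add(2, 17)) = Add(-3, 19) = 16)
T = 15 (T = Add(12, Mul(-1, -3)) = Add(12, 3) = 15)
Function('B')(o) = Mul(o, Add(16, o)) (Function('B')(o) = Mul(Add(o, 16), Add(o, 0)) = Mul(Add(16, o), o) = Mul(o, Add(16, o)))
Add(E, Function('B')(T)) = Add(-1130, Mul(15, Add(16, 15))) = Add(-1130, Mul(15, 31)) = Add(-1130, 465) = -665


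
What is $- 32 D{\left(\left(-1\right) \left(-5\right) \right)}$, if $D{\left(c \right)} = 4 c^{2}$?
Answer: $-3200$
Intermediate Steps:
$- 32 D{\left(\left(-1\right) \left(-5\right) \right)} = - 32 \cdot 4 \left(\left(-1\right) \left(-5\right)\right)^{2} = - 32 \cdot 4 \cdot 5^{2} = - 32 \cdot 4 \cdot 25 = \left(-32\right) 100 = -3200$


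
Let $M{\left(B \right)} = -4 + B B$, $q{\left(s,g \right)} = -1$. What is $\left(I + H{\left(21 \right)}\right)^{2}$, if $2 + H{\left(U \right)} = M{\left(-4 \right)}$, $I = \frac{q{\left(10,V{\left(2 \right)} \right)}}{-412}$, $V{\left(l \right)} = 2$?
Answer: $\frac{16982641}{169744} \approx 100.05$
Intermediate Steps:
$M{\left(B \right)} = -4 + B^{2}$
$I = \frac{1}{412}$ ($I = - \frac{1}{-412} = \left(-1\right) \left(- \frac{1}{412}\right) = \frac{1}{412} \approx 0.0024272$)
$H{\left(U \right)} = 10$ ($H{\left(U \right)} = -2 - \left(4 - \left(-4\right)^{2}\right) = -2 + \left(-4 + 16\right) = -2 + 12 = 10$)
$\left(I + H{\left(21 \right)}\right)^{2} = \left(\frac{1}{412} + 10\right)^{2} = \left(\frac{4121}{412}\right)^{2} = \frac{16982641}{169744}$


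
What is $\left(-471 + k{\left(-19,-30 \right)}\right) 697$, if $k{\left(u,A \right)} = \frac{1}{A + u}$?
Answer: $- \frac{16086760}{49} \approx -3.283 \cdot 10^{5}$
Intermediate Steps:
$\left(-471 + k{\left(-19,-30 \right)}\right) 697 = \left(-471 + \frac{1}{-30 - 19}\right) 697 = \left(-471 + \frac{1}{-49}\right) 697 = \left(-471 - \frac{1}{49}\right) 697 = \left(- \frac{23080}{49}\right) 697 = - \frac{16086760}{49}$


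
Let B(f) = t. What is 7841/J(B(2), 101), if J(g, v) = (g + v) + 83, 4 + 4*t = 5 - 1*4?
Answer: 31364/733 ≈ 42.789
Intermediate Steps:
t = -¾ (t = -1 + (5 - 1*4)/4 = -1 + (5 - 4)/4 = -1 + (¼)*1 = -1 + ¼ = -¾ ≈ -0.75000)
B(f) = -¾
J(g, v) = 83 + g + v
7841/J(B(2), 101) = 7841/(83 - ¾ + 101) = 7841/(733/4) = 7841*(4/733) = 31364/733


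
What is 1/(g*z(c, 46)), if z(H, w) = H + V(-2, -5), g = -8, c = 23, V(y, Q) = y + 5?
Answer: -1/208 ≈ -0.0048077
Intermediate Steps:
V(y, Q) = 5 + y
z(H, w) = 3 + H (z(H, w) = H + (5 - 2) = H + 3 = 3 + H)
1/(g*z(c, 46)) = 1/(-8*(3 + 23)) = 1/(-8*26) = 1/(-208) = -1/208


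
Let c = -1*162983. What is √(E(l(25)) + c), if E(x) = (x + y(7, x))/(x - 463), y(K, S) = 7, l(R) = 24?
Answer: 72*I*√6059078/439 ≈ 403.71*I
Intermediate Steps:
c = -162983
E(x) = (7 + x)/(-463 + x) (E(x) = (x + 7)/(x - 463) = (7 + x)/(-463 + x))
√(E(l(25)) + c) = √((7 + 24)/(-463 + 24) - 162983) = √(31/(-439) - 162983) = √(-1/439*31 - 162983) = √(-31/439 - 162983) = √(-71549568/439) = 72*I*√6059078/439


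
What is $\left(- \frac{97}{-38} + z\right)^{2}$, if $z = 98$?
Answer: $\frac{14600041}{1444} \approx 10111.0$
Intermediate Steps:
$\left(- \frac{97}{-38} + z\right)^{2} = \left(- \frac{97}{-38} + 98\right)^{2} = \left(\left(-97\right) \left(- \frac{1}{38}\right) + 98\right)^{2} = \left(\frac{97}{38} + 98\right)^{2} = \left(\frac{3821}{38}\right)^{2} = \frac{14600041}{1444}$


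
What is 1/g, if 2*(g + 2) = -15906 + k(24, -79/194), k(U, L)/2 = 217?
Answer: -1/7738 ≈ -0.00012923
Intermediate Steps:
k(U, L) = 434 (k(U, L) = 2*217 = 434)
g = -7738 (g = -2 + (-15906 + 434)/2 = -2 + (½)*(-15472) = -2 - 7736 = -7738)
1/g = 1/(-7738) = -1/7738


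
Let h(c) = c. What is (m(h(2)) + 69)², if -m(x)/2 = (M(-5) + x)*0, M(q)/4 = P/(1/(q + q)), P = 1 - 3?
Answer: 4761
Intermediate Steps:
P = -2
M(q) = -16*q (M(q) = 4*(-4*q) = -16*q)
m(x) = 0 (m(x) = -2*(-16*(-5) + x)*0 = -2*(80 + x)*0 = -2*0 = 0)
(m(h(2)) + 69)² = (0 + 69)² = 69² = 4761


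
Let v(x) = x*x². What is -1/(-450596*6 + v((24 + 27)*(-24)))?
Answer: 1/1836471000 ≈ 5.4452e-10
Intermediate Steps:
v(x) = x³
-1/(-450596*6 + v((24 + 27)*(-24))) = -1/(-450596*6 + ((24 + 27)*(-24))³) = -1/(-2703576 + (51*(-24))³) = -1/(-2703576 + (-1224)³) = -1/(-2703576 - 1833767424) = -1/(-1836471000) = -1*(-1/1836471000) = 1/1836471000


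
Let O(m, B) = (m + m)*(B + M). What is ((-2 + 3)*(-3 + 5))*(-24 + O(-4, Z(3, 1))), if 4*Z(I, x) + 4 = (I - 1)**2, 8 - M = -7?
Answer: -288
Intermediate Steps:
M = 15 (M = 8 - 1*(-7) = 8 + 7 = 15)
Z(I, x) = -1 + (-1 + I)**2/4 (Z(I, x) = -1 + (I - 1)**2/4 = -1 + (-1 + I)**2/4)
O(m, B) = 2*m*(15 + B) (O(m, B) = (m + m)*(B + 15) = (2*m)*(15 + B) = 2*m*(15 + B))
((-2 + 3)*(-3 + 5))*(-24 + O(-4, Z(3, 1))) = ((-2 + 3)*(-3 + 5))*(-24 + 2*(-4)*(15 + (-1 + (-1 + 3)**2/4))) = (1*2)*(-24 + 2*(-4)*(15 + (-1 + (1/4)*2**2))) = 2*(-24 + 2*(-4)*(15 + (-1 + (1/4)*4))) = 2*(-24 + 2*(-4)*(15 + (-1 + 1))) = 2*(-24 + 2*(-4)*(15 + 0)) = 2*(-24 + 2*(-4)*15) = 2*(-24 - 120) = 2*(-144) = -288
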